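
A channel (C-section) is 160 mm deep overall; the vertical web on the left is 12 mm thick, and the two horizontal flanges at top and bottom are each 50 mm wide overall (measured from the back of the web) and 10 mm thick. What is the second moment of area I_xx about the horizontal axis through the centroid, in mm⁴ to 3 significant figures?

Split into non-overlapping primitives; take the origin at the lower-left of the bounding box.
Web: 12 × 160, A = 1 920 mm², y = 80 mm, Ī = 4 096 000 mm⁴.
Top flange (beyond web): 38 × 10, A = 380 mm², y = 155 mm, Ī = 3166.7 mm⁴.
Bottom flange (beyond web): 38 × 10, A = 380 mm², y = 5 mm, Ī = 3166.7 mm⁴.
By symmetry the centroid is at mid-height, ȳ = 80 mm.
Transfer each piece to the horizontal axis through the centroid using Ī + A·d² with d = y − 80:
  web: d = 0 mm → contributes +4 096 000 mm⁴
  top flange (beyond web): d = 75 mm → contributes +2 140 667 mm⁴
  bottom flange (beyond web): d = -75 mm → contributes +2 140 667 mm⁴
Total I = 8 377 333 mm⁴.

I_xx ≈ 8.38 × 10⁶ mm⁴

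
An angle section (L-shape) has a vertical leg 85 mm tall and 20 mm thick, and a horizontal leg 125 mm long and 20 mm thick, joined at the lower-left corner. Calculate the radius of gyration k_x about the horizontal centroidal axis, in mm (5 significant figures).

k_x ≈ 23.429 mm

Treat the section as a set of non-overlapping primitives; coordinates are from the bounding-box lower-left.
Vertical leg: 20 × 85, A = 1 700 mm², y = 42.5 mm, Ī = 1 023 542 mm⁴.
Horizontal leg (remainder): 105 × 20, A = 2 100 mm², y = 10 mm, Ī = 70 000 mm⁴.
Centroid: ȳ = ΣA·y / ΣA = 24.53947 mm.
Transfer each piece to the horizontal centroidal axis using Ī + A·d² with d = y − 24.53947:
  vertical leg: d = 17.96053 mm → contributes +1 571 929 mm⁴
  horizontal leg (remainder): d = -14.53947 mm → contributes +513932.2 mm⁴
Total I = 2 085 861 mm⁴.
Radius of gyration: k = √(I/A) = √(2 085 861 / 3 800) = 23.42884 mm.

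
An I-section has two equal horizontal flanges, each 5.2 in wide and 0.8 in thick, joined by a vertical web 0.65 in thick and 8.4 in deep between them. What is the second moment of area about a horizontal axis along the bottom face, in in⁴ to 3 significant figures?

Split into non-overlapping primitives; take the origin at the lower-left of the bounding box.
Bottom flange: 5.2 × 0.8, A = 4.16 in², y = 0.4 in, Ī = 0.22187 in⁴.
Web: 0.65 × 8.4, A = 5.46 in², y = 5 in, Ī = 32.105 in⁴.
Top flange: 5.2 × 0.8, A = 4.16 in², y = 9.6 in, Ī = 0.22187 in⁴.
Transfer each piece to the base of the section using Ī + A·d² with d = y − 0:
  bottom flange: d = 0.4 in → contributes +0.88747 in⁴
  web: d = 5 in → contributes +168.6 in⁴
  top flange: d = 9.6 in → contributes +383.61 in⁴
Total I = 553.1 in⁴.

I_base ≈ 553 in⁴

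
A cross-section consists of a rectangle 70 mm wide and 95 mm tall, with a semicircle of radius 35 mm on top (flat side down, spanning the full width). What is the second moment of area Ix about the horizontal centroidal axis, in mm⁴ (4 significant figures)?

Ix ≈ 1.097 × 10⁷ mm⁴

Decompose the section into non-overlapping parts with the origin at the bottom-left of its bounding rectangle.
Rectangular body: 70 × 95, A = 6 650 mm², y = 47.5 mm, Ī = 5 001 354 mm⁴.
Semicircular cap: semicircle r = 35, A = 1924.23 mm², y = 109.854 mm, Ī = 164 704 mm⁴.
Centroid: ȳ = ΣA·y / ΣA = 61.4936 mm.
Transfer each piece to the horizontal centroidal axis using Ī + A·d² with d = y − 61.4936:
  rectangular body: d = -13.9936 mm → contributes +6 303 558 mm⁴
  semicircular cap: d = 48.3609 mm → contributes +4 665 036 mm⁴
Total I = 10 968 593 mm⁴.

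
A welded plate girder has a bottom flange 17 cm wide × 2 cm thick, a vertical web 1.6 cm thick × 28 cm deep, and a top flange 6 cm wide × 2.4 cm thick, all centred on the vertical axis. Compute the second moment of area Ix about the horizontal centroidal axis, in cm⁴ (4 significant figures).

Ix ≈ 1.301 × 10⁴ cm⁴

Break the section into simple shapes (no overlaps), measuring from the bottom-left corner of the bounding box.
Bottom plate: 17 × 2, A = 34 cm², y = 1 cm, Ī = 11.3333 cm⁴.
Web plate: 1.6 × 28, A = 44.8 cm², y = 16 cm, Ī = 2926.93 cm⁴.
Top plate: 6 × 2.4, A = 14.4 cm², y = 31.2 cm, Ī = 6.912 cm⁴.
Centroid: ȳ = ΣA·y / ΣA = 12.8764 cm.
Transfer each piece to the horizontal centroidal axis using Ī + A·d² with d = y − 12.8764:
  bottom plate: d = -11.8764 cm → contributes +4806.99 cm⁴
  web plate: d = 3.12361 cm → contributes +3364.04 cm⁴
  top plate: d = 18.3236 cm → contributes +4841.78 cm⁴
Total I = 13012.8 cm⁴.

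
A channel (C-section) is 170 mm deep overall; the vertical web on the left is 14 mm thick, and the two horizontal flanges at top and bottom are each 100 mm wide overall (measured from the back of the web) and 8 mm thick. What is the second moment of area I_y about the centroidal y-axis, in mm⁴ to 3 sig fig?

I_y ≈ 3.07 × 10⁶ mm⁴

Split into non-overlapping primitives; take the origin at the lower-left of the bounding box.
Web: 14 × 170, A = 2 380 mm², x = 7 mm, Ī = 38 873 mm⁴.
Top flange (beyond web): 86 × 8, A = 688 mm², x = 57 mm, Ī = 424 037 mm⁴.
Bottom flange (beyond web): 86 × 8, A = 688 mm², x = 57 mm, Ī = 424 037 mm⁴.
Centroid: x̄ = ΣA·x / ΣA = 25.317 mm.
Transfer each piece to the centroidal y-axis using Ī + A·d² with d = x − 25.317:
  web: d = -18.317 mm → contributes +837 424 mm⁴
  top flange (beyond web): d = 31.683 mm → contributes +1 114 645 mm⁴
  bottom flange (beyond web): d = 31.683 mm → contributes +1 114 645 mm⁴
Total I = 3 066 714 mm⁴.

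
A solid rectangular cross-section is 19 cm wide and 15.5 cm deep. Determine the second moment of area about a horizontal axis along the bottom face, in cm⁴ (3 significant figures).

I_base ≈ 2.36 × 10⁴ cm⁴

The section: 19 × 15.5, A = 294.5 cm², y = 7.75 cm, Ī = 5896.1 cm⁴.
Transfer it to the bottom edge using Ī + A·d² with d = y − 0:
  the section: d = 7.75 cm → contributes +23 585 cm⁴
Total I = 23 585 cm⁴.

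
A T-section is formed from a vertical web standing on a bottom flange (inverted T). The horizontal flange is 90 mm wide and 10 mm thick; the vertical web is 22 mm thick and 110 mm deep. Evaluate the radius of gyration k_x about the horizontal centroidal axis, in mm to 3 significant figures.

Split into non-overlapping primitives; take the origin at the lower-left of the bounding box.
Flange: 90 × 10, A = 900 mm², y = 5 mm, Ī = 7 500 mm⁴.
Web: 22 × 110, A = 2 420 mm², y = 65 mm, Ī = 2 440 167 mm⁴.
Centroid: ȳ = ΣA·y / ΣA = 48.735 mm.
Transfer each piece to the horizontal centroidal axis using Ī + A·d² with d = y − 48.735:
  flange: d = -43.735 mm → contributes +1 728 970 mm⁴
  web: d = 16.265 mm → contributes +3 080 383 mm⁴
Total I = 4 809 353 mm⁴.
Radius of gyration: k = √(I/A) = √(4 809 353 / 3 320) = 38.06 mm.

k_x ≈ 38.1 mm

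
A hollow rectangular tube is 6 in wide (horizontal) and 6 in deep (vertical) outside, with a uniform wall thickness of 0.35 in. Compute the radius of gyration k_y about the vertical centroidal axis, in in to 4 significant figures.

k_y ≈ 2.311 in

Break the section into simple shapes (no overlaps), measuring from the bottom-left corner of the bounding box.
Outer rectangle: 6 × 6, A = 36 in², x = 3 in, Ī = 108 in⁴.
Inner void (subtracted): 5.3 × 5.3, A = 28.09 in², x = 3 in, Ī = 65.754 in⁴.
By symmetry the centroid is at mid-width, x̄ = 3 in.
All pieces are centred on the vertical centroidal axis, so I = ΣĪ (holes subtracted) = 42.246 in⁴.
Radius of gyration: k = √(I/A) = √(42.246 / 7.91) = 2.31102 in.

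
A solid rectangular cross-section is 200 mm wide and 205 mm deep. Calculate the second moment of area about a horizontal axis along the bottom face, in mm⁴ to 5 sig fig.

The section: 200 × 205, A = 41 000 mm², y = 102.5 mm, Ī = 143 585 417 mm⁴.
Transfer it to the bottom edge using Ī + A·d² with d = y − 0:
  the section: d = 102.5 mm → contributes +574 341 667 mm⁴
Total I = 574 341 667 mm⁴.

I_base ≈ 5.7434 × 10⁸ mm⁴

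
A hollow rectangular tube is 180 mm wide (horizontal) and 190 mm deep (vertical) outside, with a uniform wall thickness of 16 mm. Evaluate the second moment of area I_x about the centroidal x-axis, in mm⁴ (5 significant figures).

I_x ≈ 5.4238 × 10⁷ mm⁴

Treat the section as a set of non-overlapping primitives; coordinates are from the bounding-box lower-left.
Outer rectangle: 180 × 190, A = 34 200 mm², y = 95 mm, Ī = 102 885 000 mm⁴.
Inner void (subtracted): 148 × 158, A = 23 384 mm², y = 95 mm, Ī = 48 646 515 mm⁴.
By symmetry the centroid is at mid-height, ȳ = 95 mm.
All pieces are centred on the centroidal x-axis, so I = ΣĪ (holes subtracted) = 54 238 485 mm⁴.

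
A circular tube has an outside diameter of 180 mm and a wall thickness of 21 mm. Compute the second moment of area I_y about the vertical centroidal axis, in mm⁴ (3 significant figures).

Treat the section as a set of non-overlapping primitives; coordinates are from the bounding-box lower-left.
Outer circle: ⌀180, A = 25 447 mm², x = 90 mm, Ī = 51 529 974 mm⁴.
Bore (subtracted): ⌀138, A = 14 957 mm², x = 90 mm, Ī = 17 802 715 mm⁴.
By symmetry the centroid is at mid-width, x̄ = 90 mm.
All pieces are centred on the vertical centroidal axis, so I = ΣĪ (holes subtracted) = 33 727 258 mm⁴.

I_y ≈ 3.37 × 10⁷ mm⁴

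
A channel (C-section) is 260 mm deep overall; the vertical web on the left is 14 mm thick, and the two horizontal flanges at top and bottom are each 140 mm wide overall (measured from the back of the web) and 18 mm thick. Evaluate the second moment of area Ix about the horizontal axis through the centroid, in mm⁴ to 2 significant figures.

Ix ≈ 8.7 × 10⁷ mm⁴

Split into non-overlapping primitives; take the origin at the lower-left of the bounding box.
Web: 14 × 260, A = 3 640 mm², y = 130 mm, Ī = 20 505 333 mm⁴.
Top flange (beyond web): 126 × 18, A = 2 268 mm², y = 251 mm, Ī = 61 236 mm⁴.
Bottom flange (beyond web): 126 × 18, A = 2 268 mm², y = 9 mm, Ī = 61 236 mm⁴.
By symmetry the centroid is at mid-height, ȳ = 130 mm.
Transfer each piece to the horizontal axis through the centroid using Ī + A·d² with d = y − 130:
  web: d = 0 mm → contributes +20 505 333 mm⁴
  top flange (beyond web): d = 121 mm → contributes +33 267 024 mm⁴
  bottom flange (beyond web): d = -121 mm → contributes +33 267 024 mm⁴
Total I = 87 039 381 mm⁴.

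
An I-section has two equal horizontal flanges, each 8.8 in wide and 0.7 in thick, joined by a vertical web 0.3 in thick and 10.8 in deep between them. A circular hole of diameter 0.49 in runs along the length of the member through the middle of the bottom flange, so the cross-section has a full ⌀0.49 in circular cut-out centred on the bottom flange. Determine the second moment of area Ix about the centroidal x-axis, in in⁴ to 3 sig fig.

Break the section into simple shapes (no overlaps), measuring from the bottom-left corner of the bounding box.
Bottom flange: 8.8 × 0.7, A = 6.16 in², y = 0.35 in, Ī = 0.25153 in⁴.
Web: 0.3 × 10.8, A = 3.24 in², y = 6.1 in, Ī = 31.493 in⁴.
Top flange: 8.8 × 0.7, A = 6.16 in², y = 11.85 in, Ī = 0.25153 in⁴.
Hole (subtracted): ⌀0.49, A = 0.18857 in², y = 0.35 in, Ī = 0.0028298 in⁴.
Centroid: ȳ = ΣA·y / ΣA = 6.1705 in.
Transfer each piece to the centroidal x-axis using Ī + A·d² with d = y − 6.1705:
  bottom flange: d = -5.8205 in → contributes +208.94 in⁴
  web: d = -0.07054 in → contributes +31.509 in⁴
  top flange: d = 5.6795 in → contributes +198.95 in⁴
  hole: d = -5.8205 in → contributes −6.3915 in⁴
Total I = 433.01 in⁴.

Ix ≈ 433 in⁴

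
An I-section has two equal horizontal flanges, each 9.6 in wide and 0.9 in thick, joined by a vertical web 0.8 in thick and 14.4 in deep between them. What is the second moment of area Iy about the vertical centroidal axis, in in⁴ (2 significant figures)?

Iy ≈ 130 in⁴

Treat the section as a set of non-overlapping primitives; coordinates are from the bounding-box lower-left.
Bottom flange: 9.6 × 0.9, A = 8.64 in², x = 4.8 in, Ī = 66.36 in⁴.
Web: 0.8 × 14.4, A = 11.52 in², x = 4.8 in, Ī = 0.6144 in⁴.
Top flange: 9.6 × 0.9, A = 8.64 in², x = 4.8 in, Ī = 66.36 in⁴.
By symmetry the centroid is at mid-width, x̄ = 4.8 in.
All pieces are centred on the vertical centroidal axis, so I = ΣĪ = 133.3 in⁴.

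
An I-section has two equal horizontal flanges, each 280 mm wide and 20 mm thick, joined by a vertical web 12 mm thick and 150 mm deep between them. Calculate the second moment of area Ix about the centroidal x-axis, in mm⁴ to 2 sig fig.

Ix ≈ 8.5 × 10⁷ mm⁴

Decompose the section into non-overlapping parts with the origin at the bottom-left of its bounding rectangle.
Bottom flange: 280 × 20, A = 5 600 mm², y = 10 mm, Ī = 186 667 mm⁴.
Web: 12 × 150, A = 1 800 mm², y = 95 mm, Ī = 3 375 000 mm⁴.
Top flange: 280 × 20, A = 5 600 mm², y = 180 mm, Ī = 186 667 mm⁴.
By symmetry the centroid is at mid-height, ȳ = 95 mm.
Transfer each piece to the centroidal x-axis using Ī + A·d² with d = y − 95:
  bottom flange: d = -85 mm → contributes +40 646 667 mm⁴
  web: d = 0 mm → contributes +3 375 000 mm⁴
  top flange: d = 85 mm → contributes +40 646 667 mm⁴
Total I = 84 668 333 mm⁴.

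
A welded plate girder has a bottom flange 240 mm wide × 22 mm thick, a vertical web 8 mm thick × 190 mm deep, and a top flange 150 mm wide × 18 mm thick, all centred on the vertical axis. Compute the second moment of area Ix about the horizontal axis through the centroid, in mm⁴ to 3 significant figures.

Decompose the section into non-overlapping parts with the origin at the bottom-left of its bounding rectangle.
Bottom plate: 240 × 22, A = 5 280 mm², y = 11 mm, Ī = 212 960 mm⁴.
Web plate: 8 × 190, A = 1 520 mm², y = 117 mm, Ī = 4 572 667 mm⁴.
Top plate: 150 × 18, A = 2 700 mm², y = 221 mm, Ī = 72 900 mm⁴.
Centroid: ȳ = ΣA·y / ΣA = 87.644 mm.
Transfer each piece to the horizontal axis through the centroid using Ī + A·d² with d = y − 87.644:
  bottom plate: d = -76.644 mm → contributes +31 229 449 mm⁴
  web plate: d = 29.356 mm → contributes +5 882 545 mm⁴
  top plate: d = 133.36 mm → contributes +48 089 070 mm⁴
Total I = 85 201 064 mm⁴.

Ix ≈ 8.52 × 10⁷ mm⁴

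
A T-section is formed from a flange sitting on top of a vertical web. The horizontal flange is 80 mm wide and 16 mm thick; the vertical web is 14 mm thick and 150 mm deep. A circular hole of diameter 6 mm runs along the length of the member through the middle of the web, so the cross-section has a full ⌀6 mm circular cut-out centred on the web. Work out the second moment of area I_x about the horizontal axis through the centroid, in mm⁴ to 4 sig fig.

Decompose the section into non-overlapping parts with the origin at the bottom-left of its bounding rectangle.
Flange: 80 × 16, A = 1 280 mm², y = 158 mm, Ī = 27306.7 mm⁴.
Web: 14 × 150, A = 2 100 mm², y = 75 mm, Ī = 3 937 500 mm⁴.
Hole (subtracted): ⌀6, A = 28.2743 mm², y = 75 mm, Ī = 63.6173 mm⁴.
Centroid: ȳ = ΣA·y / ΣA = 106.697 mm.
Transfer each piece to the horizontal axis through the centroid using Ī + A·d² with d = y − 106.697:
  flange: d = 51.3029 mm → contributes +3 396 250 mm⁴
  web: d = -31.6971 mm → contributes +6 047 384 mm⁴
  hole: d = -31.6971 mm → contributes −28 471 mm⁴
Total I = 9 415 163 mm⁴.

I_x ≈ 9.415 × 10⁶ mm⁴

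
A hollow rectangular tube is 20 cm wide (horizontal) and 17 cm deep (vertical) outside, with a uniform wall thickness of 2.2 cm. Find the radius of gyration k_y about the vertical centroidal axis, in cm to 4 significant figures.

k_y ≈ 7.157 cm

Split into non-overlapping primitives; take the origin at the lower-left of the bounding box.
Outer rectangle: 20 × 17, A = 340 cm², x = 10 cm, Ī = 11333.3 cm⁴.
Inner void (subtracted): 15.6 × 12.6, A = 196.56 cm², x = 10 cm, Ī = 3986.24 cm⁴.
By symmetry the centroid is at mid-width, x̄ = 10 cm.
All pieces are centred on the vertical centroidal axis, so I = ΣĪ (holes subtracted) = 7347.1 cm⁴.
Radius of gyration: k = √(I/A) = √(7347.1 / 143.44) = 7.15686 cm.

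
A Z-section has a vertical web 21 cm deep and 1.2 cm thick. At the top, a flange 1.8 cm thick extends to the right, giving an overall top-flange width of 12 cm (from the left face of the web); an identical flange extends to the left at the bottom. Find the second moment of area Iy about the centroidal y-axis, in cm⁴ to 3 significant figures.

Break the section into simple shapes (no overlaps), measuring from the bottom-left corner of the bounding box.
Web: 1.2 × 21, A = 25.2 cm², x = 11.4 cm, Ī = 3.024 cm⁴.
Top flange (beyond web): 10.8 × 1.8, A = 19.44 cm², x = 17.4 cm, Ī = 188.96 cm⁴.
Bottom flange (beyond web): 10.8 × 1.8, A = 19.44 cm², x = 5.4 cm, Ī = 188.96 cm⁴.
Centroid: x̄ = ΣA·x / ΣA = 11.4 cm.
Transfer each piece to the centroidal y-axis using Ī + A·d² with d = x − 11.4:
  web: d = 0 cm → contributes +3.024 cm⁴
  top flange (beyond web): d = 6 cm → contributes +888.8 cm⁴
  bottom flange (beyond web): d = -6 cm → contributes +888.8 cm⁴
Total I = 1780.6 cm⁴.

Iy ≈ 1780 cm⁴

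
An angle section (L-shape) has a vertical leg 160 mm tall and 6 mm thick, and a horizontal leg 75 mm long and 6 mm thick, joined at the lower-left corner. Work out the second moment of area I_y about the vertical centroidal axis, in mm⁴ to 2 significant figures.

Split into non-overlapping primitives; take the origin at the lower-left of the bounding box.
Vertical leg: 6 × 160, A = 960 mm², x = 3 mm, Ī = 2 880 mm⁴.
Horizontal leg (remainder): 69 × 6, A = 414 mm², x = 40.5 mm, Ī = 164 255 mm⁴.
Centroid: x̄ = ΣA·x / ΣA = 14.3 mm.
Transfer each piece to the vertical centroidal axis using Ī + A·d² with d = x − 14.3:
  vertical leg: d = -11.3 mm → contributes +125 443 mm⁴
  horizontal leg (remainder): d = 26.2 mm → contributes +448 460 mm⁴
Total I = 573 903 mm⁴.

I_y ≈ 5.7 × 10⁵ mm⁴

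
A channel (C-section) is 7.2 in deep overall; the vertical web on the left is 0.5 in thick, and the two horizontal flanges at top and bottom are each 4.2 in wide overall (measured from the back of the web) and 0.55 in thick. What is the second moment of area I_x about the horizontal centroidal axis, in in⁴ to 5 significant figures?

Treat the section as a set of non-overlapping primitives; coordinates are from the bounding-box lower-left.
Web: 0.5 × 7.2, A = 3.6 in², y = 3.6 in, Ī = 15.552 in⁴.
Top flange (beyond web): 3.7 × 0.55, A = 2.035 in², y = 6.925 in, Ī = 0.05129896 in⁴.
Bottom flange (beyond web): 3.7 × 0.55, A = 2.035 in², y = 0.275 in, Ī = 0.05129896 in⁴.
By symmetry the centroid is at mid-height, ȳ = 3.6 in.
Transfer each piece to the horizontal centroidal axis using Ī + A·d² with d = y − 3.6:
  web: d = 0 in → contributes +15.552 in⁴
  top flange (beyond web): d = 3.325 in → contributes +22.5495 in⁴
  bottom flange (beyond web): d = -3.325 in → contributes +22.5495 in⁴
Total I = 60.65099 in⁴.

I_x ≈ 60.651 in⁴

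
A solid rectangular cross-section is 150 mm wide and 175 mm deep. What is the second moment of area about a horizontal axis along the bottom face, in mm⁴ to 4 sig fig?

I_base ≈ 2.680 × 10⁸ mm⁴

The section: 150 × 175, A = 26 250 mm², y = 87.5 mm, Ī = 66 992 188 mm⁴.
Transfer it to the base of the section using Ī + A·d² with d = y − 0:
  the section: d = 87.5 mm → contributes +267 968 750 mm⁴
Total I = 267 968 750 mm⁴.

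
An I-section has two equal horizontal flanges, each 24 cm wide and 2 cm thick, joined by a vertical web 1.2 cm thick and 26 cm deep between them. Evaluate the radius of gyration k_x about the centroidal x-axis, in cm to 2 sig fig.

Decompose the section into non-overlapping parts with the origin at the bottom-left of its bounding rectangle.
Bottom flange: 24 × 2, A = 48 cm², y = 1 cm, Ī = 16 cm⁴.
Web: 1.2 × 26, A = 31.2 cm², y = 15 cm, Ī = 1 758 cm⁴.
Top flange: 24 × 2, A = 48 cm², y = 29 cm, Ī = 16 cm⁴.
By symmetry the centroid is at mid-height, ȳ = 15 cm.
Transfer each piece to the centroidal x-axis using Ī + A·d² with d = y − 15:
  bottom flange: d = -14 cm → contributes +9 424 cm⁴
  web: d = 0 cm → contributes +1 758 cm⁴
  top flange: d = 14 cm → contributes +9 424 cm⁴
Total I = 20 606 cm⁴.
Radius of gyration: k = √(I/A) = √(20 606 / 127.2) = 12.73 cm.

k_x ≈ 13 cm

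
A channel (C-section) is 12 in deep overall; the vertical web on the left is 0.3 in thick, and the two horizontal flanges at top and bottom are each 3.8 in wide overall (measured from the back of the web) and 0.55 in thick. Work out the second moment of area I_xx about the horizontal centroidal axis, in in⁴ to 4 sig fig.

I_xx ≈ 169.5 in⁴

Break the section into simple shapes (no overlaps), measuring from the bottom-left corner of the bounding box.
Web: 0.3 × 12, A = 3.6 in², y = 6 in, Ī = 43.2 in⁴.
Top flange (beyond web): 3.5 × 0.55, A = 1.925 in², y = 11.725 in, Ī = 0.048526 in⁴.
Bottom flange (beyond web): 3.5 × 0.55, A = 1.925 in², y = 0.275 in, Ī = 0.048526 in⁴.
By symmetry the centroid is at mid-height, ȳ = 6 in.
Transfer each piece to the horizontal centroidal axis using Ī + A·d² with d = y − 6:
  web: d = 0 in → contributes +43.2 in⁴
  top flange (beyond web): d = 5.725 in → contributes +63.1416 in⁴
  bottom flange (beyond web): d = -5.725 in → contributes +63.1416 in⁴
Total I = 169.483 in⁴.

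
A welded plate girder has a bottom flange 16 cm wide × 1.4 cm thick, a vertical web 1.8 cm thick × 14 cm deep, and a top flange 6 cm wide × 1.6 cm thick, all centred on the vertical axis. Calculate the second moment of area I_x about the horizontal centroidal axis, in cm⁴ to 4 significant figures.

Treat the section as a set of non-overlapping primitives; coordinates are from the bounding-box lower-left.
Bottom plate: 16 × 1.4, A = 22.4 cm², y = 0.7 cm, Ī = 3.65867 cm⁴.
Web plate: 1.8 × 14, A = 25.2 cm², y = 8.4 cm, Ī = 411.6 cm⁴.
Top plate: 6 × 1.6, A = 9.6 cm², y = 16.2 cm, Ī = 2.048 cm⁴.
Centroid: ȳ = ΣA·y / ΣA = 6.69371 cm.
Transfer each piece to the horizontal centroidal axis using Ī + A·d² with d = y − 6.69371:
  bottom plate: d = -5.99371 cm → contributes +808.368 cm⁴
  web plate: d = 1.70629 cm → contributes +484.968 cm⁴
  top plate: d = 9.50629 cm → contributes +869.596 cm⁴
Total I = 2162.93 cm⁴.

I_x ≈ 2163 cm⁴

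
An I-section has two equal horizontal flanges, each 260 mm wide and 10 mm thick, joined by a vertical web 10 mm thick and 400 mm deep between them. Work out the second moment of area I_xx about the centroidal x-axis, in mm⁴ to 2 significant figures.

Decompose the section into non-overlapping parts with the origin at the bottom-left of its bounding rectangle.
Bottom flange: 260 × 10, A = 2 600 mm², y = 5 mm, Ī = 21 667 mm⁴.
Web: 10 × 400, A = 4 000 mm², y = 210 mm, Ī = 53 333 333 mm⁴.
Top flange: 260 × 10, A = 2 600 mm², y = 415 mm, Ī = 21 667 mm⁴.
By symmetry the centroid is at mid-height, ȳ = 210 mm.
Transfer each piece to the centroidal x-axis using Ī + A·d² with d = y − 210:
  bottom flange: d = -205 mm → contributes +109 286 667 mm⁴
  web: d = 0 mm → contributes +53 333 333 mm⁴
  top flange: d = 205 mm → contributes +109 286 667 mm⁴
Total I = 271 906 667 mm⁴.

I_xx ≈ 2.7 × 10⁸ mm⁴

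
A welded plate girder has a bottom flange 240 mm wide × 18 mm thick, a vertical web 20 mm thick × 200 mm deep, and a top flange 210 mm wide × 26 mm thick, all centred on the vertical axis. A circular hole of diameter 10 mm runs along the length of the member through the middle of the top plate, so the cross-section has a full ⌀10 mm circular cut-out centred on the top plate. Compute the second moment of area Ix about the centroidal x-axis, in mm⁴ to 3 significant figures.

Ix ≈ 1.32 × 10⁸ mm⁴

Decompose the section into non-overlapping parts with the origin at the bottom-left of its bounding rectangle.
Bottom plate: 240 × 18, A = 4 320 mm², y = 9 mm, Ī = 116 640 mm⁴.
Web plate: 20 × 200, A = 4 000 mm², y = 118 mm, Ī = 13 333 333 mm⁴.
Top plate: 210 × 26, A = 5 460 mm², y = 231 mm, Ī = 307 580 mm⁴.
Hole (subtracted): ⌀10, A = 78.54 mm², y = 231 mm, Ī = 490.87 mm⁴.
Centroid: ȳ = ΣA·y / ΣA = 128.02 mm.
Transfer each piece to the centroidal x-axis using Ī + A·d² with d = y − 128.02:
  bottom plate: d = -119.02 mm → contributes +61 307 949 mm⁴
  web plate: d = -10.015 mm → contributes +13 734 563 mm⁴
  top plate: d = 102.98 mm → contributes +58 215 450 mm⁴
  hole: d = 102.98 mm → contributes −833 471 mm⁴
Total I = 132 424 490 mm⁴.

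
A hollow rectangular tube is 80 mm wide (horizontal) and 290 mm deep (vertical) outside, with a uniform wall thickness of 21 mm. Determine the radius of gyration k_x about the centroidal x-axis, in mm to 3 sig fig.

k_x ≈ 91.1 mm

Break the section into simple shapes (no overlaps), measuring from the bottom-left corner of the bounding box.
Outer rectangle: 80 × 290, A = 23 200 mm², y = 145 mm, Ī = 162 593 333 mm⁴.
Inner void (subtracted): 38 × 248, A = 9 424 mm², y = 145 mm, Ī = 48 301 141 mm⁴.
By symmetry the centroid is at mid-height, ȳ = 145 mm.
All pieces are centred on the centroidal x-axis, so I = ΣĪ (holes subtracted) = 114 292 192 mm⁴.
Radius of gyration: k = √(I/A) = √(114 292 192 / 13 776) = 91.085 mm.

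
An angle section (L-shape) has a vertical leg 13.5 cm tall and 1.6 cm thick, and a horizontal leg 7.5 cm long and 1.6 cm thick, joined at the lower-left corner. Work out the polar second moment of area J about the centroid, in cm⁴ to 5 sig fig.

Decompose the section into non-overlapping parts with the origin at the bottom-left of its bounding rectangle.
Vertical leg: 1.6 × 13.5, A = 21.6 cm², y = 6.75 cm, Ī = 328.05 cm⁴.
Horizontal leg (remainder): 5.9 × 1.6, A = 9.44 cm², y = 0.8 cm, Ī = 2.013867 cm⁴.
Centroid: ȳ = ΣA·y / ΣA = 4.940464 cm.
Transfer each piece to the centroidal x-axis using Ī + A·d² with d = y − 4.940464:
  vertical leg: d = 1.809536 cm → contributes +398.7775 cm⁴
  horizontal leg (remainder): d = -4.140464 cm → contributes +163.848 cm⁴
Total I = 562.6254 cm⁴.
For the y-axis: x̄ = 1.940464 cm.
Repeating about the centroidal y-axis gives I_y = 124.3694 cm⁴.
Polar second moment: J = I_x + I_y = 686.9949 cm⁴.

J ≈ 686.99 cm⁴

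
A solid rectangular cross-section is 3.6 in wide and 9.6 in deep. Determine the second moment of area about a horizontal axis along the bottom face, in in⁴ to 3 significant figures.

I_base ≈ 1060 in⁴

The section: 3.6 × 9.6, A = 34.56 in², y = 4.8 in, Ī = 265.42 in⁴.
Transfer it to the base of the section using Ī + A·d² with d = y − 0:
  the section: d = 4.8 in → contributes +1061.7 in⁴
Total I = 1061.7 in⁴.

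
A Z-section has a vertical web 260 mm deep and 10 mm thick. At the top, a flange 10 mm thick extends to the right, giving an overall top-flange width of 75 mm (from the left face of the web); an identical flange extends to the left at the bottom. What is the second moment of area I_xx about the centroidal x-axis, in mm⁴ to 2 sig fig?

I_xx ≈ 3.5 × 10⁷ mm⁴

Break the section into simple shapes (no overlaps), measuring from the bottom-left corner of the bounding box.
Web: 10 × 260, A = 2 600 mm², y = 130 mm, Ī = 14 646 667 mm⁴.
Top flange (beyond web): 65 × 10, A = 650 mm², y = 255 mm, Ī = 5 417 mm⁴.
Bottom flange (beyond web): 65 × 10, A = 650 mm², y = 5 mm, Ī = 5 417 mm⁴.
Centroid: ȳ = ΣA·y / ΣA = 130 mm.
Transfer each piece to the centroidal x-axis using Ī + A·d² with d = y − 130:
  web: d = 0 mm → contributes +14 646 667 mm⁴
  top flange (beyond web): d = 125 mm → contributes +10 161 667 mm⁴
  bottom flange (beyond web): d = -125 mm → contributes +10 161 667 mm⁴
Total I = 34 970 000 mm⁴.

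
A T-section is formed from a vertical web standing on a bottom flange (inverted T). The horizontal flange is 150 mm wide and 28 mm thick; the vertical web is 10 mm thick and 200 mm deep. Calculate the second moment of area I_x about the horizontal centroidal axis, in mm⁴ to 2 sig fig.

Break the section into simple shapes (no overlaps), measuring from the bottom-left corner of the bounding box.
Flange: 150 × 28, A = 4 200 mm², y = 14 mm, Ī = 274 400 mm⁴.
Web: 10 × 200, A = 2 000 mm², y = 128 mm, Ī = 6 666 667 mm⁴.
Centroid: ȳ = ΣA·y / ΣA = 50.77 mm.
Transfer each piece to the horizontal centroidal axis using Ī + A·d² with d = y − 50.77:
  flange: d = -36.77 mm → contributes +5 954 234 mm⁴
  web: d = 77.23 mm → contributes +18 594 317 mm⁴
Total I = 24 548 551 mm⁴.

I_x ≈ 2.5 × 10⁷ mm⁴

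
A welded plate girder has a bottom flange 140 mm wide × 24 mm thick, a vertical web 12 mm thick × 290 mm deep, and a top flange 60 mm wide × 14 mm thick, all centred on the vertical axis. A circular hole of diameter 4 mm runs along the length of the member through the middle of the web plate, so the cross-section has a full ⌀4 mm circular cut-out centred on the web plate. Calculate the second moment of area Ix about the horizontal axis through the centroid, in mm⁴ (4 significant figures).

Ix ≈ 1.059 × 10⁸ mm⁴

Treat the section as a set of non-overlapping primitives; coordinates are from the bounding-box lower-left.
Bottom plate: 140 × 24, A = 3 360 mm², y = 12 mm, Ī = 161 280 mm⁴.
Web plate: 12 × 290, A = 3 480 mm², y = 169 mm, Ī = 24 389 000 mm⁴.
Top plate: 60 × 14, A = 840 mm², y = 321 mm, Ī = 13 720 mm⁴.
Hole (subtracted): ⌀4, A = 12.5664 mm², y = 169 mm, Ī = 12.5664 mm⁴.
Centroid: ȳ = ΣA·y / ΣA = 116.852 mm.
Transfer each piece to the horizontal axis through the centroid using Ī + A·d² with d = y − 116.852:
  bottom plate: d = -104.852 mm → contributes +37 101 047 mm⁴
  web plate: d = 52.1478 mm → contributes +33 852 497 mm⁴
  top plate: d = 204.148 mm → contributes +35 021 842 mm⁴
  hole: d = 52.1478 mm → contributes −34185.5 mm⁴
Total I = 105 941 200 mm⁴.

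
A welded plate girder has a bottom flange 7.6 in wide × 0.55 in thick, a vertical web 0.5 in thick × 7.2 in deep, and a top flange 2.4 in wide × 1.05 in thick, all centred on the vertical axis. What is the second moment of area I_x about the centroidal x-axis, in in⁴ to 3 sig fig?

Break the section into simple shapes (no overlaps), measuring from the bottom-left corner of the bounding box.
Bottom plate: 7.6 × 0.55, A = 4.18 in², y = 0.275 in, Ī = 0.10537 in⁴.
Web plate: 0.5 × 7.2, A = 3.6 in², y = 4.15 in, Ī = 15.552 in⁴.
Top plate: 2.4 × 1.05, A = 2.52 in², y = 8.275 in, Ī = 0.23153 in⁴.
Centroid: ȳ = ΣA·y / ΣA = 3.5867 in.
Transfer each piece to the centroidal x-axis using Ī + A·d² with d = y − 3.5867:
  bottom plate: d = -3.3117 in → contributes +45.948 in⁴
  web plate: d = 0.56335 in → contributes +16.695 in⁴
  top plate: d = 4.6883 in → contributes +55.623 in⁴
Total I = 118.26 in⁴.

I_x ≈ 118 in⁴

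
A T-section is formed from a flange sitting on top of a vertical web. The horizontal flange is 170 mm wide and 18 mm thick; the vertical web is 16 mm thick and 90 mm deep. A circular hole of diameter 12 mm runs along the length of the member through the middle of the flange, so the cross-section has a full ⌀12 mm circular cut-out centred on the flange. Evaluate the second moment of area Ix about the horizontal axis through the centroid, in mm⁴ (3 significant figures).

Split into non-overlapping primitives; take the origin at the lower-left of the bounding box.
Flange: 170 × 18, A = 3 060 mm², y = 99 mm, Ī = 82 620 mm⁴.
Web: 16 × 90, A = 1 440 mm², y = 45 mm, Ī = 972 000 mm⁴.
Hole (subtracted): ⌀12, A = 113.1 mm², y = 99 mm, Ī = 1017.9 mm⁴.
Centroid: ȳ = ΣA·y / ΣA = 81.275 mm.
Transfer each piece to the horizontal axis through the centroid using Ī + A·d² with d = y − 81.275:
  flange: d = 17.725 mm → contributes +1 044 051 mm⁴
  web: d = -36.275 mm → contributes +2 866 810 mm⁴
  hole: d = 17.725 mm → contributes −36 552 mm⁴
Total I = 3 874 308 mm⁴.

Ix ≈ 3.87 × 10⁶ mm⁴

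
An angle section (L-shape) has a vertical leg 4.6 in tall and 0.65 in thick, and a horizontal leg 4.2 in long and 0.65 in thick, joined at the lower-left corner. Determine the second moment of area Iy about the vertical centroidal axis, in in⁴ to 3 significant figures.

Iy ≈ 8.27 in⁴

Split into non-overlapping primitives; take the origin at the lower-left of the bounding box.
Vertical leg: 0.65 × 4.6, A = 2.99 in², x = 0.325 in, Ī = 0.10527 in⁴.
Horizontal leg (remainder): 3.55 × 0.65, A = 2.3075 in², x = 2.425 in, Ī = 2.4234 in⁴.
Centroid: x̄ = ΣA·x / ΣA = 1.2397 in.
Transfer each piece to the vertical centroidal axis using Ī + A·d² with d = x − 1.2397:
  vertical leg: d = -0.91472 in → contributes +2.6071 in⁴
  horizontal leg (remainder): d = 1.1853 in → contributes +5.6651 in⁴
Total I = 8.2722 in⁴.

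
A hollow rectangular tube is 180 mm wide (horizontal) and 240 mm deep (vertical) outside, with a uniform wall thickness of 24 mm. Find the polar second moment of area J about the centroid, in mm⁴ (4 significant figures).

Treat the section as a set of non-overlapping primitives; coordinates are from the bounding-box lower-left.
Outer rectangle: 180 × 240, A = 43 200 mm², y = 120 mm, Ī = 207 360 000 mm⁴.
Inner void (subtracted): 132 × 192, A = 25 344 mm², y = 120 mm, Ī = 77 856 768 mm⁴.
By symmetry the centroid is at mid-height, ȳ = 120 mm.
All pieces are centred on the centroidal x-axis, so I = ΣĪ (holes subtracted) = 129 503 232 mm⁴.
Repeating about the centroidal y-axis gives I_y = 79 840 512 mm⁴.
Polar second moment: J = I_x + I_y = 209 343 744 mm⁴.

J ≈ 2.093 × 10⁸ mm⁴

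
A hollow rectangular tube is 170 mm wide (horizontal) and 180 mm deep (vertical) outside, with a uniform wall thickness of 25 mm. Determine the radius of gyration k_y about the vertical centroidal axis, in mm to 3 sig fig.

Treat the section as a set of non-overlapping primitives; coordinates are from the bounding-box lower-left.
Outer rectangle: 170 × 180, A = 30 600 mm², x = 85 mm, Ī = 73 695 000 mm⁴.
Inner void (subtracted): 120 × 130, A = 15 600 mm², x = 85 mm, Ī = 18 720 000 mm⁴.
By symmetry the centroid is at mid-width, x̄ = 85 mm.
All pieces are centred on the vertical centroidal axis, so I = ΣĪ (holes subtracted) = 54 975 000 mm⁴.
Radius of gyration: k = √(I/A) = √(54 975 000 / 15 000) = 60.539 mm.

k_y ≈ 60.5 mm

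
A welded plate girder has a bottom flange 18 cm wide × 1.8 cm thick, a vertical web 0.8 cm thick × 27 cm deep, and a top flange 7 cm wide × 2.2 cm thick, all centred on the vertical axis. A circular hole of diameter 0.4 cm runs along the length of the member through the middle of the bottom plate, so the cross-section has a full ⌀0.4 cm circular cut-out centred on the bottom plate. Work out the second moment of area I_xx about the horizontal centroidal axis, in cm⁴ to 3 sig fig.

I_xx ≈ 1.05 × 10⁴ cm⁴

Decompose the section into non-overlapping parts with the origin at the bottom-left of its bounding rectangle.
Bottom plate: 18 × 1.8, A = 32.4 cm², y = 0.9 cm, Ī = 8.748 cm⁴.
Web plate: 0.8 × 27, A = 21.6 cm², y = 15.3 cm, Ī = 1312.2 cm⁴.
Top plate: 7 × 2.2, A = 15.4 cm², y = 29.9 cm, Ī = 6.2113 cm⁴.
Hole (subtracted): ⌀0.4, A = 0.12566 cm², y = 0.9 cm, Ī = 0.0012566 cm⁴.
Centroid: ȳ = ΣA·y / ΣA = 11.837 cm.
Transfer each piece to the horizontal centroidal axis using Ī + A·d² with d = y − 11.837:
  bottom plate: d = -10.937 cm → contributes +3884.2 cm⁴
  web plate: d = 3.4632 cm → contributes +1571.3 cm⁴
  top plate: d = 18.063 cm → contributes +5030.9 cm⁴
  hole: d = -10.937 cm → contributes −15.032 cm⁴
Total I = 10 471 cm⁴.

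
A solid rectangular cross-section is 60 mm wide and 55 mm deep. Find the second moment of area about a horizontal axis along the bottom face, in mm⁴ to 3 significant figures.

The section: 60 × 55, A = 3 300 mm², y = 27.5 mm, Ī = 831 875 mm⁴.
Transfer it to a horizontal axis along the bottom face using Ī + A·d² with d = y − 0:
  the section: d = 27.5 mm → contributes +3 327 500 mm⁴
Total I = 3 327 500 mm⁴.

I_base ≈ 3.33 × 10⁶ mm⁴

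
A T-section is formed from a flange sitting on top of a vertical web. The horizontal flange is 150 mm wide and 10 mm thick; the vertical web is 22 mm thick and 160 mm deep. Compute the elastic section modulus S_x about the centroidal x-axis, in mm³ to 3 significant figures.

Split into non-overlapping primitives; take the origin at the lower-left of the bounding box.
Flange: 150 × 10, A = 1 500 mm², y = 165 mm, Ī = 12 500 mm⁴.
Web: 22 × 160, A = 3 520 mm², y = 80 mm, Ī = 7 509 333 mm⁴.
Centroid: ȳ = ΣA·y / ΣA = 105.4 mm.
Transfer each piece to the centroidal x-axis using Ī + A·d² with d = y − 105.4:
  flange: d = 59.602 mm → contributes +5 341 025 mm⁴
  web: d = -25.398 mm → contributes +9 780 012 mm⁴
Total I = 15 121 037 mm⁴.
Extreme fibre distance c = 105.4 mm; S = I/c = 143 466 mm³.

S_x ≈ 1.43 × 10⁵ mm³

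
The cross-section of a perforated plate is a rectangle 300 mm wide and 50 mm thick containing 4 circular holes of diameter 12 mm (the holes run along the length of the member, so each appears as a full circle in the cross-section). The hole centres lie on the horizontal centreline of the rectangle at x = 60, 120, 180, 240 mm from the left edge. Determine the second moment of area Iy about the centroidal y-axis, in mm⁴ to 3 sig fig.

Iy ≈ 1.10 × 10⁸ mm⁴

Decompose the section into non-overlapping parts with the origin at the bottom-left of its bounding rectangle.
Plate: 300 × 50, A = 15 000 mm², x = 150 mm, Ī = 112 500 000 mm⁴.
Hole 1 (subtracted): ⌀12, A = 113.1 mm², x = 60 mm, Ī = 1017.9 mm⁴.
Hole 2 (subtracted): ⌀12, A = 113.1 mm², x = 120 mm, Ī = 1017.9 mm⁴.
Hole 3 (subtracted): ⌀12, A = 113.1 mm², x = 180 mm, Ī = 1017.9 mm⁴.
Hole 4 (subtracted): ⌀12, A = 113.1 mm², x = 240 mm, Ī = 1017.9 mm⁴.
By symmetry the centroid is at mid-width, x̄ = 150 mm.
Transfer each piece to the centroidal y-axis using Ī + A·d² with d = x − 150:
  plate: d = 0 mm → contributes +112 500 000 mm⁴
  hole 1: d = -90 mm → contributes −917 106 mm⁴
  hole 2: d = -30 mm → contributes −102 805 mm⁴
  hole 3: d = 30 mm → contributes −102 805 mm⁴
  hole 4: d = 90 mm → contributes −917 106 mm⁴
Total I = 110 460 176 mm⁴.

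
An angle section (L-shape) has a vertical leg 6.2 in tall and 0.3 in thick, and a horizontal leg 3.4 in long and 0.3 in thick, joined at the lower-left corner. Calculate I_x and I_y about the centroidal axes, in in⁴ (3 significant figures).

Treat the section as a set of non-overlapping primitives; coordinates are from the bounding-box lower-left.
Vertical leg: 0.3 × 6.2, A = 1.86 in², y = 3.1 in, Ī = 5.9582 in⁴.
Horizontal leg (remainder): 3.1 × 0.3, A = 0.93 in², y = 0.15 in, Ī = 0.006975 in⁴.
Centroid: ȳ = ΣA·y / ΣA = 2.1167 in.
Transfer each piece to the centroidal x-axis using Ī + A·d² with d = y − 2.1167:
  vertical leg: d = 0.98333 in → contributes +7.7567 in⁴
  horizontal leg (remainder): d = -1.9667 in → contributes +3.604 in⁴
Total I = 11.361 in⁴.
For the y-axis: x̄ = 0.71667 in.
Repeating about the centroidal y-axis gives I_y = 2.5505 in⁴.

I_x ≈ 11.4 in⁴, I_y ≈ 2.55 in⁴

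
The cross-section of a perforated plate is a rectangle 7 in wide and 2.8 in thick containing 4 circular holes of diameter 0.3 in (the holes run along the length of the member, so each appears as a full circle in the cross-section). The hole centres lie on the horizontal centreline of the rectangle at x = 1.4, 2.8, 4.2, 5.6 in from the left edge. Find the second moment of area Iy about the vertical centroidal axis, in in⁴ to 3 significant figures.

Iy ≈ 79.3 in⁴

Decompose the section into non-overlapping parts with the origin at the bottom-left of its bounding rectangle.
Plate: 7 × 2.8, A = 19.6 in², x = 3.5 in, Ī = 80.033 in⁴.
Hole 1 (subtracted): ⌀0.3, A = 0.070686 in², x = 1.4 in, Ī = 0.00039761 in⁴.
Hole 2 (subtracted): ⌀0.3, A = 0.070686 in², x = 2.8 in, Ī = 0.00039761 in⁴.
Hole 3 (subtracted): ⌀0.3, A = 0.070686 in², x = 4.2 in, Ī = 0.00039761 in⁴.
Hole 4 (subtracted): ⌀0.3, A = 0.070686 in², x = 5.6 in, Ī = 0.00039761 in⁴.
By symmetry the centroid is at mid-width, x̄ = 3.5 in.
Transfer each piece to the vertical centroidal axis using Ī + A·d² with d = x − 3.5:
  plate: d = 0 in → contributes +80.033 in⁴
  hole 1: d = -2.1 in → contributes −0.31212 in⁴
  hole 2: d = -0.7 in → contributes −0.035034 in⁴
  hole 3: d = 0.7 in → contributes −0.035034 in⁴
  hole 4: d = 2.1 in → contributes −0.31212 in⁴
Total I = 79.339 in⁴.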